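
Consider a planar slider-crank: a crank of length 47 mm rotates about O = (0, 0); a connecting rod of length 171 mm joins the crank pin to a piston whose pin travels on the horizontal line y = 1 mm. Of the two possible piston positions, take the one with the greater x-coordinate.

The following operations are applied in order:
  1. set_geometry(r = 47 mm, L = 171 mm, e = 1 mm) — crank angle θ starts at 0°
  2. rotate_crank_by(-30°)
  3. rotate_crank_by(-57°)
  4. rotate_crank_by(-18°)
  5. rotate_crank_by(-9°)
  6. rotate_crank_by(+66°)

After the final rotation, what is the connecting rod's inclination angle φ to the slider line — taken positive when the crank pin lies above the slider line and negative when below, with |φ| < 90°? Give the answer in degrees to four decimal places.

set_geometry: r = 47 mm, L = 171 mm, e = 1 mm; θ ← 0°
rotate_crank_by(-30°): θ ← 0° -30° = -30°
rotate_crank_by(-57°): θ ← -30° -57° = -87°
rotate_crank_by(-18°): θ ← -87° -18° = -105°
rotate_crank_by(-9°): θ ← -105° -9° = -114°
rotate_crank_by(+66°): θ ← -114° +66° = -48°
crank pin P = (r cos θ, r sin θ) = (31.449138, -34.927807)
h = r sin θ − e = -34.927807 − 1 = -35.927807
sin φ = h / L = -35.927807 / 171 = -0.21010413
φ = arcsin(-0.21010413) = -12.128455°

-12.1285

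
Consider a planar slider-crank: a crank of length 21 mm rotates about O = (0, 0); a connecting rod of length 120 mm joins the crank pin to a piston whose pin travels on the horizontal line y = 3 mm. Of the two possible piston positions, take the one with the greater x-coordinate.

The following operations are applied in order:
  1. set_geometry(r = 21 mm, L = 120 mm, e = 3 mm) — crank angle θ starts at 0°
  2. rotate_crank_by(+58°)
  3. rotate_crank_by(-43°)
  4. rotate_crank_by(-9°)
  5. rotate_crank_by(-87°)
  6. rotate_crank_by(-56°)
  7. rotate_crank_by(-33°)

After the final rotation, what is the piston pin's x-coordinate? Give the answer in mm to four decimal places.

99.1348

set_geometry: r = 21 mm, L = 120 mm, e = 3 mm; θ ← 0°
rotate_crank_by(+58°): θ ← 0° +58° = 58°
rotate_crank_by(-43°): θ ← 58° -43° = 15°
rotate_crank_by(-9°): θ ← 15° -9° = 6°
rotate_crank_by(-87°): θ ← 6° -87° = -81°
rotate_crank_by(-56°): θ ← -81° -56° = -137°
rotate_crank_by(-33°): θ ← -137° -33° = -170°
crank pin P = (r cos θ, r sin θ) = (-20.680963, -3.646612)
h = r sin θ − e = -3.646612 − 3 = -6.646612
x = r cos θ + √(L² − h²) = -20.680963 + √(14400.0 − 44.1774) = -20.680963 + 119.815786 = 99.134823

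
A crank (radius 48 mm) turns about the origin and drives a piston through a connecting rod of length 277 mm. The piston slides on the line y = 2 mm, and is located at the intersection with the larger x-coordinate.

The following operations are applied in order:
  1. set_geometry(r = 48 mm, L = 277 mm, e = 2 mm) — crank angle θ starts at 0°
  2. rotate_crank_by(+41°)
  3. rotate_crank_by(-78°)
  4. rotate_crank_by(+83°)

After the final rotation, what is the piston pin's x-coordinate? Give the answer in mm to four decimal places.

308.4271

set_geometry: r = 48 mm, L = 277 mm, e = 2 mm; θ ← 0°
rotate_crank_by(+41°): θ ← 0° +41° = 41°
rotate_crank_by(-78°): θ ← 41° -78° = -37°
rotate_crank_by(+83°): θ ← -37° +83° = 46°
crank pin P = (r cos θ, r sin θ) = (33.343602, 34.528310)
h = r sin θ − e = 34.528310 − 2 = 32.528310
x = r cos θ + √(L² − h²) = 33.343602 + √(76729.0 − 1058.0910) = 33.343602 + 275.083458 = 308.427060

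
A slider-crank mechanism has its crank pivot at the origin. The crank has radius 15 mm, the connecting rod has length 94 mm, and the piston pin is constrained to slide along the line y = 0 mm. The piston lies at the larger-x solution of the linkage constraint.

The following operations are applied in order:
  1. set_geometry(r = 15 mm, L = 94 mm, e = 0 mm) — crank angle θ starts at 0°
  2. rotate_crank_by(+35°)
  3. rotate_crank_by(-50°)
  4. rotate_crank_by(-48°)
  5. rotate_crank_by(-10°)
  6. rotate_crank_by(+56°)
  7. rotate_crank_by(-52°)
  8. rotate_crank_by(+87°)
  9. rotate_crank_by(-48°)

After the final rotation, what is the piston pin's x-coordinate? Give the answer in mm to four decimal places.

106.6907

set_geometry: r = 15 mm, L = 94 mm, e = 0 mm; θ ← 0°
rotate_crank_by(+35°): θ ← 0° +35° = 35°
rotate_crank_by(-50°): θ ← 35° -50° = -15°
rotate_crank_by(-48°): θ ← -15° -48° = -63°
rotate_crank_by(-10°): θ ← -63° -10° = -73°
rotate_crank_by(+56°): θ ← -73° +56° = -17°
rotate_crank_by(-52°): θ ← -17° -52° = -69°
rotate_crank_by(+87°): θ ← -69° +87° = 18°
rotate_crank_by(-48°): θ ← 18° -48° = -30°
crank pin P = (r cos θ, r sin θ) = (12.990381, -7.500000)
h = r sin θ − e = -7.500000 − 0 = -7.500000
x = r cos θ + √(L² − h²) = 12.990381 + √(8836.0 − 56.2500) = 12.990381 + 93.700320 = 106.690701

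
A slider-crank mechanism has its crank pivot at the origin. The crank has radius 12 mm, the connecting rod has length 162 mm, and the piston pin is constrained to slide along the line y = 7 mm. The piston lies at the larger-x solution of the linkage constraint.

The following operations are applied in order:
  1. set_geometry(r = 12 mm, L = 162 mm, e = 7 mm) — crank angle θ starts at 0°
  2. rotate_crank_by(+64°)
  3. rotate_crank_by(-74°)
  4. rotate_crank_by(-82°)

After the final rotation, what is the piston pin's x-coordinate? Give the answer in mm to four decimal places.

set_geometry: r = 12 mm, L = 162 mm, e = 7 mm; θ ← 0°
rotate_crank_by(+64°): θ ← 0° +64° = 64°
rotate_crank_by(-74°): θ ← 64° -74° = -10°
rotate_crank_by(-82°): θ ← -10° -82° = -92°
crank pin P = (r cos θ, r sin θ) = (-0.418794, -11.992690)
h = r sin θ − e = -11.992690 − 7 = -18.992690
x = r cos θ + √(L² − h²) = -0.418794 + √(26244.0 − 360.7223) = -0.418794 + 160.882807 = 160.464013

160.4640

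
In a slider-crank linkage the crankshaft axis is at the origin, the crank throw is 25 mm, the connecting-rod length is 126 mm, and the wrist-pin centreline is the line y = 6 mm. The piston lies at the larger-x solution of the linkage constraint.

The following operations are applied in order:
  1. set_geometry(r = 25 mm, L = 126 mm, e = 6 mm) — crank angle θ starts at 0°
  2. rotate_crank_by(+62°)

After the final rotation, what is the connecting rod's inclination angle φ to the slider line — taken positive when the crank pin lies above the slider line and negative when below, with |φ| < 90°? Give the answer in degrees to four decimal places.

7.3291

set_geometry: r = 25 mm, L = 126 mm, e = 6 mm; θ ← 0°
rotate_crank_by(+62°): θ ← 0° +62° = 62°
crank pin P = (r cos θ, r sin θ) = (11.736789, 22.073690)
h = r sin θ − e = 22.073690 − 6 = 16.073690
sin φ = h / L = 16.073690 / 126 = 0.12756897
φ = arcsin(0.12756897) = 7.329135°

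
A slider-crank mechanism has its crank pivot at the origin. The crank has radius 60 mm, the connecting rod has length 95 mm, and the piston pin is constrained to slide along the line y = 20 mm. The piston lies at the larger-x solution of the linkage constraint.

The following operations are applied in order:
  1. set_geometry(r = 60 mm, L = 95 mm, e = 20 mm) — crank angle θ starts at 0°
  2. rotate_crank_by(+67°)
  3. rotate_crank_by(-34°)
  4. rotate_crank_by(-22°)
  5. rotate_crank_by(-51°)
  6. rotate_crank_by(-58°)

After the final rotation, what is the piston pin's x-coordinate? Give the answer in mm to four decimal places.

43.7849

set_geometry: r = 60 mm, L = 95 mm, e = 20 mm; θ ← 0°
rotate_crank_by(+67°): θ ← 0° +67° = 67°
rotate_crank_by(-34°): θ ← 67° -34° = 33°
rotate_crank_by(-22°): θ ← 33° -22° = 11°
rotate_crank_by(-51°): θ ← 11° -51° = -40°
rotate_crank_by(-58°): θ ← -40° -58° = -98°
crank pin P = (r cos θ, r sin θ) = (-8.350386, -59.416084)
h = r sin θ − e = -59.416084 − 20 = -79.416084
x = r cos θ + √(L² − h²) = -8.350386 + √(9025.0 − 6306.9144) = -8.350386 + 52.135262 = 43.784876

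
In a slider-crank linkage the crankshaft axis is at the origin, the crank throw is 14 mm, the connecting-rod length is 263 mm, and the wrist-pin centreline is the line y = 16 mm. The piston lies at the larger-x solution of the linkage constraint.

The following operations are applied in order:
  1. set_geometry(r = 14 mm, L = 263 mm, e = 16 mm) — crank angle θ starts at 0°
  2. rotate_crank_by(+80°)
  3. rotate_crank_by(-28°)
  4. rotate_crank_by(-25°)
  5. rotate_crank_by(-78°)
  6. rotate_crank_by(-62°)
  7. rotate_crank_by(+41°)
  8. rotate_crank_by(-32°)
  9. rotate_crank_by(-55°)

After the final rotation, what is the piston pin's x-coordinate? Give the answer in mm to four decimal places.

set_geometry: r = 14 mm, L = 263 mm, e = 16 mm; θ ← 0°
rotate_crank_by(+80°): θ ← 0° +80° = 80°
rotate_crank_by(-28°): θ ← 80° -28° = 52°
rotate_crank_by(-25°): θ ← 52° -25° = 27°
rotate_crank_by(-78°): θ ← 27° -78° = -51°
rotate_crank_by(-62°): θ ← -51° -62° = -113°
rotate_crank_by(+41°): θ ← -113° +41° = -72°
rotate_crank_by(-32°): θ ← -72° -32° = -104°
rotate_crank_by(-55°): θ ← -104° -55° = -159°
crank pin P = (r cos θ, r sin θ) = (-13.070126, -5.017151)
h = r sin θ − e = -5.017151 − 16 = -21.017151
x = r cos θ + √(L² − h²) = -13.070126 + √(69169.0 − 441.7206) = -13.070126 + 262.158882 = 249.088756

249.0888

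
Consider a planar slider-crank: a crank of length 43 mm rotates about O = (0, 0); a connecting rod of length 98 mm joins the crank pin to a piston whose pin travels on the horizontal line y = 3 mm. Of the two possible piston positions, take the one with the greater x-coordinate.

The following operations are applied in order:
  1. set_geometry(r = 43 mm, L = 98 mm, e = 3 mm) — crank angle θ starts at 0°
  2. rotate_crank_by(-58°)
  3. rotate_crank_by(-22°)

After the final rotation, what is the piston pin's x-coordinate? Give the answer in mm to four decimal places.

94.3442

set_geometry: r = 43 mm, L = 98 mm, e = 3 mm; θ ← 0°
rotate_crank_by(-58°): θ ← 0° -58° = -58°
rotate_crank_by(-22°): θ ← -58° -22° = -80°
crank pin P = (r cos θ, r sin θ) = (7.466872, -42.346733)
h = r sin θ − e = -42.346733 − 3 = -45.346733
x = r cos θ + √(L² − h²) = 7.466872 + √(9604.0 − 2056.3262) = 7.466872 + 86.877349 = 94.344221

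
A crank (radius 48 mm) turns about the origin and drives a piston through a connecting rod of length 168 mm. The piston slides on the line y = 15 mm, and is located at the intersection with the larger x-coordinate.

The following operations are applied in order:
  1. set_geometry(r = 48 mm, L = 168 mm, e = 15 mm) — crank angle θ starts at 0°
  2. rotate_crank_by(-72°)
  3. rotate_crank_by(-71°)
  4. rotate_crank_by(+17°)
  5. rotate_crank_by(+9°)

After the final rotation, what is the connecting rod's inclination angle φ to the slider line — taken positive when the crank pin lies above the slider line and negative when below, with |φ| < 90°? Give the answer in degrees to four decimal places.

set_geometry: r = 48 mm, L = 168 mm, e = 15 mm; θ ← 0°
rotate_crank_by(-72°): θ ← 0° -72° = -72°
rotate_crank_by(-71°): θ ← -72° -71° = -143°
rotate_crank_by(+17°): θ ← -143° +17° = -126°
rotate_crank_by(+9°): θ ← -126° +9° = -117°
crank pin P = (r cos θ, r sin θ) = (-21.791544, -42.768313)
h = r sin θ − e = -42.768313 − 15 = -57.768313
sin φ = h / L = -57.768313 / 168 = -0.34385901
φ = arcsin(-0.34385901) = -20.112161°

-20.1122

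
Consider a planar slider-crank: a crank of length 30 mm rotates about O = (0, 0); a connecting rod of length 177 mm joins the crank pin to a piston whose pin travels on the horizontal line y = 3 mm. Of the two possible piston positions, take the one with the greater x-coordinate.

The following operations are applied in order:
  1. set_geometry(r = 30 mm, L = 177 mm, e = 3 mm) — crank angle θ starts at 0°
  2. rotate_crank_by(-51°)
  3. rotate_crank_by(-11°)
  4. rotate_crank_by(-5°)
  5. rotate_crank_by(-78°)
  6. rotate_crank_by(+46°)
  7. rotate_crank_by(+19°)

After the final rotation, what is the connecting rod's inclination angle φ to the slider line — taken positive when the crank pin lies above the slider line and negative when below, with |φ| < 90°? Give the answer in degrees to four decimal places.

-10.5950

set_geometry: r = 30 mm, L = 177 mm, e = 3 mm; θ ← 0°
rotate_crank_by(-51°): θ ← 0° -51° = -51°
rotate_crank_by(-11°): θ ← -51° -11° = -62°
rotate_crank_by(-5°): θ ← -62° -5° = -67°
rotate_crank_by(-78°): θ ← -67° -78° = -145°
rotate_crank_by(+46°): θ ← -145° +46° = -99°
rotate_crank_by(+19°): θ ← -99° +19° = -80°
crank pin P = (r cos θ, r sin θ) = (5.209445, -29.544233)
h = r sin θ − e = -29.544233 − 3 = -32.544233
sin φ = h / L = -32.544233 / 177 = -0.18386572
φ = arcsin(-0.18386572) = -10.595009°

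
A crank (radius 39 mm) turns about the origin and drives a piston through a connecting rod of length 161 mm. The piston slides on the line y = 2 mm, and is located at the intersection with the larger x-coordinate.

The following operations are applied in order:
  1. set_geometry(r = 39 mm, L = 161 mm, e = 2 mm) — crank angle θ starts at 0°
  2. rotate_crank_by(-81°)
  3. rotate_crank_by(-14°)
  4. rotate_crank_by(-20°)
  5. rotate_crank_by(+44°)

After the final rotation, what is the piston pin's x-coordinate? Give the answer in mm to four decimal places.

168.9333

set_geometry: r = 39 mm, L = 161 mm, e = 2 mm; θ ← 0°
rotate_crank_by(-81°): θ ← 0° -81° = -81°
rotate_crank_by(-14°): θ ← -81° -14° = -95°
rotate_crank_by(-20°): θ ← -95° -20° = -115°
rotate_crank_by(+44°): θ ← -115° +44° = -71°
crank pin P = (r cos θ, r sin θ) = (12.697158, -36.875224)
h = r sin θ − e = -36.875224 − 2 = -38.875224
x = r cos θ + √(L² − h²) = 12.697158 + √(25921.0 − 1511.2831) = 12.697158 + 156.236094 = 168.933252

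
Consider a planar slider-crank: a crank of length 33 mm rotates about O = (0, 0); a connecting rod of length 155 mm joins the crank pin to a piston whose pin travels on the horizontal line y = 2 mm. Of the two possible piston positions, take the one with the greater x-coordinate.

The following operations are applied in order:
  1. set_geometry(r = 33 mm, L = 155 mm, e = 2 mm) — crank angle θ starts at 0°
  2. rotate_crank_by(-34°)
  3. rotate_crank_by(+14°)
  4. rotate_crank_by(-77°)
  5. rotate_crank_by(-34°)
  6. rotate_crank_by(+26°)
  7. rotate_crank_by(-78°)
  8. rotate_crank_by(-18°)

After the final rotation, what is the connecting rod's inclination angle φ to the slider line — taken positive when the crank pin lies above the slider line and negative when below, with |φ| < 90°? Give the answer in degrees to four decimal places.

3.6347

set_geometry: r = 33 mm, L = 155 mm, e = 2 mm; θ ← 0°
rotate_crank_by(-34°): θ ← 0° -34° = -34°
rotate_crank_by(+14°): θ ← -34° +14° = -20°
rotate_crank_by(-77°): θ ← -20° -77° = -97°
rotate_crank_by(-34°): θ ← -97° -34° = -131°
rotate_crank_by(+26°): θ ← -131° +26° = -105°
rotate_crank_by(-78°): θ ← -105° -78° = -183°
rotate_crank_by(-18°): θ ← -183° -18° = -201°
crank pin P = (r cos θ, r sin θ) = (-30.808154, 11.826142)
h = r sin θ − e = 11.826142 − 2 = 9.826142
sin φ = h / L = 9.826142 / 155 = 0.06339447
φ = arcsin(0.06339447) = 3.634673°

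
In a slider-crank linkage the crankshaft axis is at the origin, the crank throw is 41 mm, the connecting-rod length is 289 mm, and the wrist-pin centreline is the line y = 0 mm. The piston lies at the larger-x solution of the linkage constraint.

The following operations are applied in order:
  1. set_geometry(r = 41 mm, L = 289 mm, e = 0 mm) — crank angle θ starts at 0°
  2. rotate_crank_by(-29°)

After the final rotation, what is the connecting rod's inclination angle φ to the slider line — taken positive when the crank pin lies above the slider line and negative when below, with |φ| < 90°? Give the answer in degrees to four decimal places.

-3.9439

set_geometry: r = 41 mm, L = 289 mm, e = 0 mm; θ ← 0°
rotate_crank_by(-29°): θ ← 0° -29° = -29°
crank pin P = (r cos θ, r sin θ) = (35.859408, -19.877194)
h = r sin θ − e = -19.877194 − 0 = -19.877194
sin φ = h / L = -19.877194 / 289 = -0.06877922
φ = arcsin(-0.06877922) = -3.943873°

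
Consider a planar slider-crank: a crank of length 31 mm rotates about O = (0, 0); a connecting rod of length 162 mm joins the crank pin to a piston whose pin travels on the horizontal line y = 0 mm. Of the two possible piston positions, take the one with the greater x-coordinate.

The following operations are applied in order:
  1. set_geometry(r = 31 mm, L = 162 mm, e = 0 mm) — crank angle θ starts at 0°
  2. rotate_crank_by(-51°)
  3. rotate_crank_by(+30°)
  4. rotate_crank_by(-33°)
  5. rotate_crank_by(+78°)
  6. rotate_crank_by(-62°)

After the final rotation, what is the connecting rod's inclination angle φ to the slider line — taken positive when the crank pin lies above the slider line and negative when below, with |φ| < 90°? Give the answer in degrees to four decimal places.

set_geometry: r = 31 mm, L = 162 mm, e = 0 mm; θ ← 0°
rotate_crank_by(-51°): θ ← 0° -51° = -51°
rotate_crank_by(+30°): θ ← -51° +30° = -21°
rotate_crank_by(-33°): θ ← -21° -33° = -54°
rotate_crank_by(+78°): θ ← -54° +78° = 24°
rotate_crank_by(-62°): θ ← 24° -62° = -38°
crank pin P = (r cos θ, r sin θ) = (24.428333, -19.085506)
h = r sin θ − e = -19.085506 − 0 = -19.085506
sin φ = h / L = -19.085506 / 162 = -0.11781176
φ = arcsin(-0.11781176) = -6.765830°

-6.7658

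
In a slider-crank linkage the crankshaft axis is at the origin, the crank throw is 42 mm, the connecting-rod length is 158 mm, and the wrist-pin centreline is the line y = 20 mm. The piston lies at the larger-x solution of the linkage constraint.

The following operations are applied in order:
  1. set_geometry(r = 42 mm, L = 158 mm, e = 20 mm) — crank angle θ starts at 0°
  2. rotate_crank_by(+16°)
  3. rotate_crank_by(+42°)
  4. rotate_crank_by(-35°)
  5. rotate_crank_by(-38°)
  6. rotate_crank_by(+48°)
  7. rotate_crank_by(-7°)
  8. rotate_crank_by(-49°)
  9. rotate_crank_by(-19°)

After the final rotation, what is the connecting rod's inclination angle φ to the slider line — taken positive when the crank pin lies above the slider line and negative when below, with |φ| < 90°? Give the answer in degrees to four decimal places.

-17.7252

set_geometry: r = 42 mm, L = 158 mm, e = 20 mm; θ ← 0°
rotate_crank_by(+16°): θ ← 0° +16° = 16°
rotate_crank_by(+42°): θ ← 16° +42° = 58°
rotate_crank_by(-35°): θ ← 58° -35° = 23°
rotate_crank_by(-38°): θ ← 23° -38° = -15°
rotate_crank_by(+48°): θ ← -15° +48° = 33°
rotate_crank_by(-7°): θ ← 33° -7° = 26°
rotate_crank_by(-49°): θ ← 26° -49° = -23°
rotate_crank_by(-19°): θ ← -23° -19° = -42°
crank pin P = (r cos θ, r sin θ) = (31.212083, -28.103485)
h = r sin θ − e = -28.103485 − 20 = -48.103485
sin φ = h / L = -48.103485 / 158 = -0.30445244
φ = arcsin(-0.30445244) = -17.725224°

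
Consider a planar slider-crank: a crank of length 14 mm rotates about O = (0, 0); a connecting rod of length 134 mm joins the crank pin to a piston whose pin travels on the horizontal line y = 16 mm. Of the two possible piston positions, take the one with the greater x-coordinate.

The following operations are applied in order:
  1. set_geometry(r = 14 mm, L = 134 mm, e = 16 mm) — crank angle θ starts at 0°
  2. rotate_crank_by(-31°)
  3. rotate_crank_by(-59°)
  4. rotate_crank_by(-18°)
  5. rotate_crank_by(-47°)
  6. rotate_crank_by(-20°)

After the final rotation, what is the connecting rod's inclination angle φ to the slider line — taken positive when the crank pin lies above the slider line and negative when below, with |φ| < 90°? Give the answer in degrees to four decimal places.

-7.3834

set_geometry: r = 14 mm, L = 134 mm, e = 16 mm; θ ← 0°
rotate_crank_by(-31°): θ ← 0° -31° = -31°
rotate_crank_by(-59°): θ ← -31° -59° = -90°
rotate_crank_by(-18°): θ ← -90° -18° = -108°
rotate_crank_by(-47°): θ ← -108° -47° = -155°
rotate_crank_by(-20°): θ ← -155° -20° = -175°
crank pin P = (r cos θ, r sin θ) = (-13.946726, -1.220180)
h = r sin θ − e = -1.220180 − 16 = -17.220180
sin φ = h / L = -17.220180 / 134 = -0.12850881
φ = arcsin(-0.12850881) = -7.383431°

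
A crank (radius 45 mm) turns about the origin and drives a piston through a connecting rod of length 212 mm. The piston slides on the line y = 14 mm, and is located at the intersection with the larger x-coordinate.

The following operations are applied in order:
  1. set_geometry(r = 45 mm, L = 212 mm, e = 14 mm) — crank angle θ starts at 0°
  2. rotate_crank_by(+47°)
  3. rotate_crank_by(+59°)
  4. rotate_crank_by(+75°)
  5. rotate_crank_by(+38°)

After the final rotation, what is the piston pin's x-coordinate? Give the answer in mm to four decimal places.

set_geometry: r = 45 mm, L = 212 mm, e = 14 mm; θ ← 0°
rotate_crank_by(+47°): θ ← 0° +47° = 47°
rotate_crank_by(+59°): θ ← 47° +59° = 106°
rotate_crank_by(+75°): θ ← 106° +75° = 181°
rotate_crank_by(+38°): θ ← 181° +38° = 219°
crank pin P = (r cos θ, r sin θ) = (-34.971568, -28.319418)
h = r sin θ − e = -28.319418 − 14 = -42.319418
x = r cos θ + √(L² − h²) = -34.971568 + √(44944.0 − 1790.9331) = -34.971568 + 207.733163 = 172.761594

172.7616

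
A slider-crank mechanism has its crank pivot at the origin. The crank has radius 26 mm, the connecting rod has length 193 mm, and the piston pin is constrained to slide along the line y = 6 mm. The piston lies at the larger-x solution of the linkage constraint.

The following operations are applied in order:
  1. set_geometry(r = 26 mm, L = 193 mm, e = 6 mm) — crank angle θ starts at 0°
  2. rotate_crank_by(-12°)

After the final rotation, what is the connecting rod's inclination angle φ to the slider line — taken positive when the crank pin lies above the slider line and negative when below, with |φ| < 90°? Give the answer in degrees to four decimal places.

set_geometry: r = 26 mm, L = 193 mm, e = 6 mm; θ ← 0°
rotate_crank_by(-12°): θ ← 0° -12° = -12°
crank pin P = (r cos θ, r sin θ) = (25.431838, -5.405704)
h = r sin θ − e = -5.405704 − 6 = -11.405704
sin φ = h / L = -11.405704 / 193 = -0.05909691
φ = arcsin(-0.05909691) = -3.387978°

-3.3880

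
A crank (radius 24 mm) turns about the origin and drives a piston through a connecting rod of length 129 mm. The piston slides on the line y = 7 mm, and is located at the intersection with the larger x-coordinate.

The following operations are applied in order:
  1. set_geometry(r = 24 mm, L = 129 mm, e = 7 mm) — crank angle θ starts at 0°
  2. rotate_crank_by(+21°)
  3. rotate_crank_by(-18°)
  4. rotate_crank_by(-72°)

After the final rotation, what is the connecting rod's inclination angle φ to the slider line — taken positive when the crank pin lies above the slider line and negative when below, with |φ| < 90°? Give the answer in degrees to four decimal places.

set_geometry: r = 24 mm, L = 129 mm, e = 7 mm; θ ← 0°
rotate_crank_by(+21°): θ ← 0° +21° = 21°
rotate_crank_by(-18°): θ ← 21° -18° = 3°
rotate_crank_by(-72°): θ ← 3° -72° = -69°
crank pin P = (r cos θ, r sin θ) = (8.600831, -22.405930)
h = r sin θ − e = -22.405930 − 7 = -29.405930
sin φ = h / L = -29.405930 / 129 = -0.22795295
φ = arcsin(-0.22795295) = -13.176583°

-13.1766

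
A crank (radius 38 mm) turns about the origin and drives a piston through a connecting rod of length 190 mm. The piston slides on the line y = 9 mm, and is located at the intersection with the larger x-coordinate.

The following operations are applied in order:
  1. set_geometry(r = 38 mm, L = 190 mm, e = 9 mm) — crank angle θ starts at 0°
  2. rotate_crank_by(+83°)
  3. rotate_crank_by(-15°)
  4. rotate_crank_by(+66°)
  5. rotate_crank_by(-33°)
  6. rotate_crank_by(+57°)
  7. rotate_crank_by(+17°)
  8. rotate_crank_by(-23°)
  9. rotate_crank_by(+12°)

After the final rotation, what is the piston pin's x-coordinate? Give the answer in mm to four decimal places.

153.4663

set_geometry: r = 38 mm, L = 190 mm, e = 9 mm; θ ← 0°
rotate_crank_by(+83°): θ ← 0° +83° = 83°
rotate_crank_by(-15°): θ ← 83° -15° = 68°
rotate_crank_by(+66°): θ ← 68° +66° = 134°
rotate_crank_by(-33°): θ ← 134° -33° = 101°
rotate_crank_by(+57°): θ ← 101° +57° = 158°
rotate_crank_by(+17°): θ ← 158° +17° = 175°
rotate_crank_by(-23°): θ ← 175° -23° = 152°
rotate_crank_by(+12°): θ ← 152° +12° = 164°
crank pin P = (r cos θ, r sin θ) = (-36.527944, 10.474220)
h = r sin θ − e = 10.474220 − 9 = 1.474220
x = r cos θ + √(L² − h²) = -36.527944 + √(36100.0 − 2.1733) = -36.527944 + 189.994281 = 153.466336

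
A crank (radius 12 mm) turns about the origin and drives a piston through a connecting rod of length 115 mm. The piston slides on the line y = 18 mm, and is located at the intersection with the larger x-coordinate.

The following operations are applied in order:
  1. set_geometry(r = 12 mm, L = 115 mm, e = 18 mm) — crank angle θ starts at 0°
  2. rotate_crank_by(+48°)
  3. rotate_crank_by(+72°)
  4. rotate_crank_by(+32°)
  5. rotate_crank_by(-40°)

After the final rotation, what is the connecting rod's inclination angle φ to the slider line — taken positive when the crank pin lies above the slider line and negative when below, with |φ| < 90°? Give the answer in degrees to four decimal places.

-3.4267

set_geometry: r = 12 mm, L = 115 mm, e = 18 mm; θ ← 0°
rotate_crank_by(+48°): θ ← 0° +48° = 48°
rotate_crank_by(+72°): θ ← 48° +72° = 120°
rotate_crank_by(+32°): θ ← 120° +32° = 152°
rotate_crank_by(-40°): θ ← 152° -40° = 112°
crank pin P = (r cos θ, r sin θ) = (-4.495279, 11.126206)
h = r sin θ − e = 11.126206 − 18 = -6.873794
sin φ = h / L = -6.873794 / 115 = -0.05977212
φ = arcsin(-0.05977212) = -3.426733°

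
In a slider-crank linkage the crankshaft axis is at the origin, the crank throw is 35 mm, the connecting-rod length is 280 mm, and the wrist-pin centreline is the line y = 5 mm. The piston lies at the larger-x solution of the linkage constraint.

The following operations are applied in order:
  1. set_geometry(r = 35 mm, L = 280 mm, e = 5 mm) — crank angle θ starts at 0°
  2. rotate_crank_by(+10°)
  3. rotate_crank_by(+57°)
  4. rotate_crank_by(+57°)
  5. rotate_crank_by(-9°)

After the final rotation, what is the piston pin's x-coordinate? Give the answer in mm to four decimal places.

263.9304

set_geometry: r = 35 mm, L = 280 mm, e = 5 mm; θ ← 0°
rotate_crank_by(+10°): θ ← 0° +10° = 10°
rotate_crank_by(+57°): θ ← 10° +57° = 67°
rotate_crank_by(+57°): θ ← 67° +57° = 124°
rotate_crank_by(-9°): θ ← 124° -9° = 115°
crank pin P = (r cos θ, r sin θ) = (-14.791639, 31.720773)
h = r sin θ − e = 31.720773 − 5 = 26.720773
x = r cos θ + √(L² − h²) = -14.791639 + √(78400.0 − 713.9997) = -14.791639 + 278.722084 = 263.930445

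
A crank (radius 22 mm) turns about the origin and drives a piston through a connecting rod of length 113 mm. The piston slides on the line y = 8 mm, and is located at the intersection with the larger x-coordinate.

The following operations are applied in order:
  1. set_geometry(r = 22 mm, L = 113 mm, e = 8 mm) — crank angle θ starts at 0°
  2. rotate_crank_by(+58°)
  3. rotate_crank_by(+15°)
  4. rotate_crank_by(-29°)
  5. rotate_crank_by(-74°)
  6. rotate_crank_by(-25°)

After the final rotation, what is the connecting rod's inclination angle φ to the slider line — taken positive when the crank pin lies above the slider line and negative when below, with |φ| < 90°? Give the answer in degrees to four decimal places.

-13.3134

set_geometry: r = 22 mm, L = 113 mm, e = 8 mm; θ ← 0°
rotate_crank_by(+58°): θ ← 0° +58° = 58°
rotate_crank_by(+15°): θ ← 58° +15° = 73°
rotate_crank_by(-29°): θ ← 73° -29° = 44°
rotate_crank_by(-74°): θ ← 44° -74° = -30°
rotate_crank_by(-25°): θ ← -30° -25° = -55°
crank pin P = (r cos θ, r sin θ) = (12.618682, -18.021345)
h = r sin θ − e = -18.021345 − 8 = -26.021345
sin φ = h / L = -26.021345 / 113 = -0.23027739
φ = arcsin(-0.23027739) = -13.313403°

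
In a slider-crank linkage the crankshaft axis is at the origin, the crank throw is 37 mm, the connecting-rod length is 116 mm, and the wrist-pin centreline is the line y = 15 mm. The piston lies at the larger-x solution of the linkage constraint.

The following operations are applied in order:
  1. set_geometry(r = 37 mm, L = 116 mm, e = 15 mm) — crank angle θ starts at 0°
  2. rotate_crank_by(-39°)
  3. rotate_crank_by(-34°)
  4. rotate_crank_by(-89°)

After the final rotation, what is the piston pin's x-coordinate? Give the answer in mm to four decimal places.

77.7590

set_geometry: r = 37 mm, L = 116 mm, e = 15 mm; θ ← 0°
rotate_crank_by(-39°): θ ← 0° -39° = -39°
rotate_crank_by(-34°): θ ← -39° -34° = -73°
rotate_crank_by(-89°): θ ← -73° -89° = -162°
crank pin P = (r cos θ, r sin θ) = (-35.189091, -11.433629)
h = r sin θ − e = -11.433629 − 15 = -26.433629
x = r cos θ + √(L² − h²) = -35.189091 + √(13456.0 − 698.7367) = -35.189091 + 112.948056 = 77.758965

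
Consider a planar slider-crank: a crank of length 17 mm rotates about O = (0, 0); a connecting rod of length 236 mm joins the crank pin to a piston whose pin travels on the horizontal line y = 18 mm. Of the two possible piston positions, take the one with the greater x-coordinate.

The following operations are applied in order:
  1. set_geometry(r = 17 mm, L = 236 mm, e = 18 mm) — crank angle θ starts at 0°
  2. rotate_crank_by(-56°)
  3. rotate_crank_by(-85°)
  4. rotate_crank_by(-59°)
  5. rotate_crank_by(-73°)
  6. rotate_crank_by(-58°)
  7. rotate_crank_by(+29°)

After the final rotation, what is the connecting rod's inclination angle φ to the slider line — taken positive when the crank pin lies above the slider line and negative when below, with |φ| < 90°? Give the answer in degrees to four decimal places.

set_geometry: r = 17 mm, L = 236 mm, e = 18 mm; θ ← 0°
rotate_crank_by(-56°): θ ← 0° -56° = -56°
rotate_crank_by(-85°): θ ← -56° -85° = -141°
rotate_crank_by(-59°): θ ← -141° -59° = -200°
rotate_crank_by(-73°): θ ← -200° -73° = -273°
rotate_crank_by(-58°): θ ← -273° -58° = -331°
rotate_crank_by(+29°): θ ← -331° +29° = -302°
crank pin P = (r cos θ, r sin θ) = (9.008627, 14.416818)
h = r sin θ − e = 14.416818 − 18 = -3.583182
sin φ = h / L = -3.583182 / 236 = -0.01518298
φ = arcsin(-0.01518298) = -0.869954°

-0.8700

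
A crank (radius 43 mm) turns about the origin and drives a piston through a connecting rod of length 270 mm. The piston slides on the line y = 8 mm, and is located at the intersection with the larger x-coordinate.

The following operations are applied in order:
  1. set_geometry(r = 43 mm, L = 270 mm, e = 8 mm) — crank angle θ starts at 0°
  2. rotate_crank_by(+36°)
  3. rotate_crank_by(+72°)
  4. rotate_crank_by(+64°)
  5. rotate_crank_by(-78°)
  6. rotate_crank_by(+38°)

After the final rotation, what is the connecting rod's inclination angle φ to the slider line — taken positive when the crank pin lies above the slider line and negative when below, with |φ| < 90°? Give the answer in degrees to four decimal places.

5.0902

set_geometry: r = 43 mm, L = 270 mm, e = 8 mm; θ ← 0°
rotate_crank_by(+36°): θ ← 0° +36° = 36°
rotate_crank_by(+72°): θ ← 36° +72° = 108°
rotate_crank_by(+64°): θ ← 108° +64° = 172°
rotate_crank_by(-78°): θ ← 172° -78° = 94°
rotate_crank_by(+38°): θ ← 94° +38° = 132°
crank pin P = (r cos θ, r sin θ) = (-28.772616, 31.955227)
h = r sin θ − e = 31.955227 − 8 = 23.955227
sin φ = h / L = 23.955227 / 270 = 0.08872306
φ = arcsin(0.08872306) = 5.090150°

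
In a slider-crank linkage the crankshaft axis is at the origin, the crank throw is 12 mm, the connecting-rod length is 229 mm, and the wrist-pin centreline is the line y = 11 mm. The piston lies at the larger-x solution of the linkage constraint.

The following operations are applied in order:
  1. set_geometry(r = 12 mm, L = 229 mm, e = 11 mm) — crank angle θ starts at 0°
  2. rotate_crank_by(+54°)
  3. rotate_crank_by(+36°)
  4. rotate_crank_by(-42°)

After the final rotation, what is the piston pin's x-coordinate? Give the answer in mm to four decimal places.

set_geometry: r = 12 mm, L = 229 mm, e = 11 mm; θ ← 0°
rotate_crank_by(+54°): θ ← 0° +54° = 54°
rotate_crank_by(+36°): θ ← 54° +36° = 90°
rotate_crank_by(-42°): θ ← 90° -42° = 48°
crank pin P = (r cos θ, r sin θ) = (8.029567, 8.917738)
h = r sin θ − e = 8.917738 − 11 = -2.082262
x = r cos θ + √(L² − h²) = 8.029567 + √(52441.0 − 4.3358) = 8.029567 + 228.990533 = 237.020100

237.0201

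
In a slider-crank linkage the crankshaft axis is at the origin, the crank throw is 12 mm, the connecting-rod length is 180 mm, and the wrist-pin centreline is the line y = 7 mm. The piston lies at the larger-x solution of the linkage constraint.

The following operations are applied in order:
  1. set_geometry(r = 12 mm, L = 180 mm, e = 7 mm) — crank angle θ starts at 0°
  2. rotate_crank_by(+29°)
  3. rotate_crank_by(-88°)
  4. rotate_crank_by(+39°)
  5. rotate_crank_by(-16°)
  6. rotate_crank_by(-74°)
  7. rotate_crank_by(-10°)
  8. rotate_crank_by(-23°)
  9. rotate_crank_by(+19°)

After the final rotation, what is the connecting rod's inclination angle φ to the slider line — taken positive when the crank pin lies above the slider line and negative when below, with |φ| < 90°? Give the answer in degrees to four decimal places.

-5.4029

set_geometry: r = 12 mm, L = 180 mm, e = 7 mm; θ ← 0°
rotate_crank_by(+29°): θ ← 0° +29° = 29°
rotate_crank_by(-88°): θ ← 29° -88° = -59°
rotate_crank_by(+39°): θ ← -59° +39° = -20°
rotate_crank_by(-16°): θ ← -20° -16° = -36°
rotate_crank_by(-74°): θ ← -36° -74° = -110°
rotate_crank_by(-10°): θ ← -110° -10° = -120°
rotate_crank_by(-23°): θ ← -120° -23° = -143°
rotate_crank_by(+19°): θ ← -143° +19° = -124°
crank pin P = (r cos θ, r sin θ) = (-6.710315, -9.948451)
h = r sin θ − e = -9.948451 − 7 = -16.948451
sin φ = h / L = -16.948451 / 180 = -0.09415806
φ = arcsin(-0.09415806) = -5.402863°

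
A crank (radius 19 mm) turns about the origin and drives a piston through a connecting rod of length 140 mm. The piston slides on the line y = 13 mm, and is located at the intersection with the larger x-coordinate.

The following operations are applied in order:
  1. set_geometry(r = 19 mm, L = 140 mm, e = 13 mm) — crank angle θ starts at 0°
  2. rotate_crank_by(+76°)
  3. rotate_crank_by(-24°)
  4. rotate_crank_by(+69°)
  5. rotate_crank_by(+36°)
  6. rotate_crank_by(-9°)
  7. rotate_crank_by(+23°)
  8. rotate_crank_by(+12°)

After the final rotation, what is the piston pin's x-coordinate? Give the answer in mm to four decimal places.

set_geometry: r = 19 mm, L = 140 mm, e = 13 mm; θ ← 0°
rotate_crank_by(+76°): θ ← 0° +76° = 76°
rotate_crank_by(-24°): θ ← 76° -24° = 52°
rotate_crank_by(+69°): θ ← 52° +69° = 121°
rotate_crank_by(+36°): θ ← 121° +36° = 157°
rotate_crank_by(-9°): θ ← 157° -9° = 148°
rotate_crank_by(+23°): θ ← 148° +23° = 171°
rotate_crank_by(+12°): θ ← 171° +12° = 183°
crank pin P = (r cos θ, r sin θ) = (-18.973961, -0.994383)
h = r sin θ − e = -0.994383 − 13 = -13.994383
x = r cos θ + √(L² − h²) = -18.973961 + √(19600.0 − 195.8428) = -18.973961 + 139.298806 = 120.324844

120.3248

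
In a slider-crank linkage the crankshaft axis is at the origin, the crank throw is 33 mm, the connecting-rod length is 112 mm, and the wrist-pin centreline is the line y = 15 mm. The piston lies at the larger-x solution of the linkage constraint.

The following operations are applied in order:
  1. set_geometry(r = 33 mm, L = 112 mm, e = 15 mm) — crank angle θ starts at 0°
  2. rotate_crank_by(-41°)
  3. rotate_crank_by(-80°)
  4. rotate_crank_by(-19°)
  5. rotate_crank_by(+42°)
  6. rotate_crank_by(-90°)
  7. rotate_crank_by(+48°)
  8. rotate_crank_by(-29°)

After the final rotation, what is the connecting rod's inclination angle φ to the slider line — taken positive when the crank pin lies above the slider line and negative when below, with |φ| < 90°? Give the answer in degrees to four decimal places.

-10.9615

set_geometry: r = 33 mm, L = 112 mm, e = 15 mm; θ ← 0°
rotate_crank_by(-41°): θ ← 0° -41° = -41°
rotate_crank_by(-80°): θ ← -41° -80° = -121°
rotate_crank_by(-19°): θ ← -121° -19° = -140°
rotate_crank_by(+42°): θ ← -140° +42° = -98°
rotate_crank_by(-90°): θ ← -98° -90° = -188°
rotate_crank_by(+48°): θ ← -188° +48° = -140°
rotate_crank_by(-29°): θ ← -140° -29° = -169°
crank pin P = (r cos θ, r sin θ) = (-32.393697, -6.296697)
h = r sin θ − e = -6.296697 − 15 = -21.296697
sin φ = h / L = -21.296697 / 112 = -0.19014908
φ = arcsin(-0.19014908) = -10.961484°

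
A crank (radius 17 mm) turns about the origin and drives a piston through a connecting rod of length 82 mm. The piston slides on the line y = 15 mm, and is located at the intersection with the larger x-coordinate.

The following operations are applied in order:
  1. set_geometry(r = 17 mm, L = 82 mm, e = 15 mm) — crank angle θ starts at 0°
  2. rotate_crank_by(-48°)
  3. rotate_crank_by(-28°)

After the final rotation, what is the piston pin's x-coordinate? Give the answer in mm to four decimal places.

79.8231

set_geometry: r = 17 mm, L = 82 mm, e = 15 mm; θ ← 0°
rotate_crank_by(-48°): θ ← 0° -48° = -48°
rotate_crank_by(-28°): θ ← -48° -28° = -76°
crank pin P = (r cos θ, r sin θ) = (4.112672, -16.495027)
h = r sin θ − e = -16.495027 − 15 = -31.495027
x = r cos θ + √(L² − h²) = 4.112672 + √(6724.0 − 991.9367) = 4.112672 + 75.710391 = 79.823063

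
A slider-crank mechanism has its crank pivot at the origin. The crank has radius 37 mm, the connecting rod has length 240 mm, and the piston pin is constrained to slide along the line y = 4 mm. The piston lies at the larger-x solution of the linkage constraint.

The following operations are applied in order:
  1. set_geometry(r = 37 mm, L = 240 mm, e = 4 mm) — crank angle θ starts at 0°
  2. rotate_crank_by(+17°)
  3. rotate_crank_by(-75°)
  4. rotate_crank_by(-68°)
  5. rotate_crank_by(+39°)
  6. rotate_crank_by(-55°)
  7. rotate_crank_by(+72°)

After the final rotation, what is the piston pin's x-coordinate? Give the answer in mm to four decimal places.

set_geometry: r = 37 mm, L = 240 mm, e = 4 mm; θ ← 0°
rotate_crank_by(+17°): θ ← 0° +17° = 17°
rotate_crank_by(-75°): θ ← 17° -75° = -58°
rotate_crank_by(-68°): θ ← -58° -68° = -126°
rotate_crank_by(+39°): θ ← -126° +39° = -87°
rotate_crank_by(-55°): θ ← -87° -55° = -142°
rotate_crank_by(+72°): θ ← -142° +72° = -70°
crank pin P = (r cos θ, r sin θ) = (12.654745, -34.768627)
h = r sin θ − e = -34.768627 − 4 = -38.768627
x = r cos θ + √(L² − h²) = 12.654745 + √(57600.0 − 1503.0064) = 12.654745 + 236.848039 = 249.502784

249.5028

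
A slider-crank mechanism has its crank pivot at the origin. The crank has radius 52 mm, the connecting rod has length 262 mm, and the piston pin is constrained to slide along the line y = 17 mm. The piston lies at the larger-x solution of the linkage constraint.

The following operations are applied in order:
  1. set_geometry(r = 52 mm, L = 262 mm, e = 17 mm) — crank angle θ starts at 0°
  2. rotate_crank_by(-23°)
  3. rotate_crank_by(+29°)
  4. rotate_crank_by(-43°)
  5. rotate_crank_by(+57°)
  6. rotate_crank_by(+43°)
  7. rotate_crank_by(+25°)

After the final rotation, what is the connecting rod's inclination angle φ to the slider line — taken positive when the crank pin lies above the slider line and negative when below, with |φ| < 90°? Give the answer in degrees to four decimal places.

set_geometry: r = 52 mm, L = 262 mm, e = 17 mm; θ ← 0°
rotate_crank_by(-23°): θ ← 0° -23° = -23°
rotate_crank_by(+29°): θ ← -23° +29° = 6°
rotate_crank_by(-43°): θ ← 6° -43° = -37°
rotate_crank_by(+57°): θ ← -37° +57° = 20°
rotate_crank_by(+43°): θ ← 20° +43° = 63°
rotate_crank_by(+25°): θ ← 63° +25° = 88°
crank pin P = (r cos θ, r sin θ) = (1.814774, 51.968323)
h = r sin θ − e = 51.968323 − 17 = 34.968323
sin φ = h / L = 34.968323 / 262 = 0.13346688
φ = arcsin(0.13346688) = 7.669976°

7.6700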